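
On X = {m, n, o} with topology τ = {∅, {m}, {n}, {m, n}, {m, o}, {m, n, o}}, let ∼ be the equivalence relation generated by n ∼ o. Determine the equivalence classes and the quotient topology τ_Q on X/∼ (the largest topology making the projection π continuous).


X/∼ = {[m], [n=o]}; |τ_Q| = 3.

Equivalence classes: [m], [n=o].
Quotient map π: X → X/∼ sends m ↦ [m], n ↦ [n=o], o ↦ [n=o].
For each subset V ⊆ X/∼, compute π^{-1}(V) ⊆ X and check whether π^{-1}(V) ∈ τ. V is open in τ_Q iff π^{-1}(V) ∈ τ.
  V = {}: π^{-1}(V) = ∅ ∈ τ ✓.
  V = {[m]}: π^{-1}(V) = {m} ∈ τ ✓.
  V = {[n=o]}: π^{-1}(V) = {n, o} ∉ τ ✗.
  V = {[m], [n=o]}: π^{-1}(V) = {m, n, o} ∈ τ ✓.
Open sets in the quotient: τ_Q = {{}, {[m]}, {[m], [n=o]}} (3 elements).


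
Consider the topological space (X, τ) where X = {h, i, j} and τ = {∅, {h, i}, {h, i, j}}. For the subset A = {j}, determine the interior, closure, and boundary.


int(A) = ∅, cl(A) = {j}, ∂A = {j}.

Closed sets in (X, τ) are complements of opens:
  closed(X, τ) = {∅, {j}, {h, i, j}}.
int(A) = ⋃ {U ∈ τ : U ⊆ A}. Opens contained in A: ∅.
Taking the union of these: int(A) = ∅.
cl(A) = ⋂ {C closed : A ⊆ C}. Closed sets containing A: {j}, {h, i, j}.
Intersecting these: cl(A) = {j}.
∂A = cl(A) ∖ int(A) = {j} ∖ ∅ = {j}.


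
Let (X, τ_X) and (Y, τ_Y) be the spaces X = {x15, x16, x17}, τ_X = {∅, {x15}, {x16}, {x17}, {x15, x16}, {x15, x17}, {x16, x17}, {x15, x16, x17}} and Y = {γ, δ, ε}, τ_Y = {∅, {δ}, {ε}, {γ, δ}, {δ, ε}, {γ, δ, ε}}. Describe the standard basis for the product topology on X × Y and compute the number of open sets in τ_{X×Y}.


Basis B = {∅ × ∅, {x15} × {δ}, {x15} × {ε}, {x16} × {δ}, {x16} × {ε}, {x17} × {δ}, {x17} × {ε}, {x15} × {γ, δ}, {x15} × {δ, ε}, {x15, x16} × {δ}, {x15, x17} × {δ}, {x15, x16} × {ε}, {x15, x17} × {ε}, {x16} × {γ, δ}, {x16} × {δ, ε}, {x16, x17} × {δ}, {x16, x17} × {ε}, {x17} × {γ, δ}, {x17} × {δ, ε}, {x15} × {γ, δ, ε}, {x15, x16, x17} × {δ}, {x15, x16, x17} × {ε}, {x16} × {γ, δ, ε}, {x17} × {γ, δ, ε}, {x15, x16} × {γ, δ}, {x15, x17} × {γ, δ}, {x15, x16} × {δ, ε}, {x15, x17} × {δ, ε}, {x16, x17} × {γ, δ}, {x16, x17} × {δ, ε}, {x15, x16} × {γ, δ, ε}, {x15, x17} × {γ, δ, ε}, {x15, x16, x17} × {γ, δ}, {x15, x16, x17} × {δ, ε}, {x16, x17} × {γ, δ, ε}, {x15, x16, x17} × {γ, δ, ε}}; |τ_{X×Y}| = 216.

Enumerate products U × V with U ∈ τ_X, V ∈ τ_Y (deduplicated):
  ∅ × ∅ = {} (∅)
  {x15} × {δ} = {(x15,δ)}
  {x15} × {ε} = {(x15,ε)}
  {x16} × {δ} = {(x16,δ)}
  {x16} × {ε} = {(x16,ε)}
  {x17} × {δ} = {(x17,δ)}
  {x17} × {ε} = {(x17,ε)}
  {x15} × {γ, δ} = {(x15,γ), (x15,δ)}
  {x15} × {δ, ε} = {(x15,δ), (x15,ε)}
  {x15, x16} × {δ} = {(x15,δ), (x16,δ)}
  {x15, x17} × {δ} = {(x15,δ), (x17,δ)}
  {x15, x16} × {ε} = {(x15,ε), (x16,ε)}
  {x15, x17} × {ε} = {(x15,ε), (x17,ε)}
  {x16} × {γ, δ} = {(x16,γ), (x16,δ)}
  {x16} × {δ, ε} = {(x16,δ), (x16,ε)}
  {x16, x17} × {δ} = {(x16,δ), (x17,δ)}
  {x16, x17} × {ε} = {(x16,ε), (x17,ε)}
  {x17} × {γ, δ} = {(x17,γ), (x17,δ)}
  {x17} × {δ, ε} = {(x17,δ), (x17,ε)}
  {x15} × {γ, δ, ε} = {(x15,γ), (x15,δ), (x15,ε)}
  {x15, x16, x17} × {δ} = {(x15,δ), (x16,δ), (x17,δ)}
  {x15, x16, x17} × {ε} = {(x15,ε), (x16,ε), (x17,ε)}
  {x16} × {γ, δ, ε} = {(x16,γ), (x16,δ), (x16,ε)}
  {x17} × {γ, δ, ε} = {(x17,γ), (x17,δ), (x17,ε)}
  {x15, x16} × {γ, δ} = {(x15,γ), (x15,δ), (x16,γ), (x16,δ)}
  {x15, x17} × {γ, δ} = {(x15,γ), (x15,δ), (x17,γ), (x17,δ)}
  {x15, x16} × {δ, ε} = {(x15,δ), (x15,ε), (x16,δ), (x16,ε)}
  {x15, x17} × {δ, ε} = {(x15,δ), (x15,ε), (x17,δ), (x17,ε)}
  {x16, x17} × {γ, δ} = {(x16,γ), (x16,δ), (x17,γ), (x17,δ)}
  {x16, x17} × {δ, ε} = {(x16,δ), (x16,ε), (x17,δ), (x17,ε)}
  {x15, x16} × {γ, δ, ε} = {(x15,γ), (x15,δ), (x15,ε), (x16,γ), (x16,δ), (x16,ε)}
  {x15, x17} × {γ, δ, ε} = {(x15,γ), (x15,δ), (x15,ε), (x17,γ), (x17,δ), (x17,ε)}
  {x15, x16, x17} × {γ, δ} = {(x15,γ), (x15,δ), (x16,γ), (x16,δ), (x17,γ), (x17,δ)}
  {x15, x16, x17} × {δ, ε} = {(x15,δ), (x15,ε), (x16,δ), (x16,ε), (x17,δ), (x17,ε)}
  {x16, x17} × {γ, δ, ε} = {(x16,γ), (x16,δ), (x16,ε), (x17,γ), (x17,δ), (x17,ε)}
  {x15, x16, x17} × {γ, δ, ε} = {(x15,γ), (x15,δ), (x15,ε), (x16,γ), (x16,δ), (x16,ε), (x17,γ), (x17,δ), (x17,ε)}
These 36 distinct sets form the basis B.
Close under arbitrary unions to get τ_{X×Y}; counting gives |τ_{X×Y}| = 216.


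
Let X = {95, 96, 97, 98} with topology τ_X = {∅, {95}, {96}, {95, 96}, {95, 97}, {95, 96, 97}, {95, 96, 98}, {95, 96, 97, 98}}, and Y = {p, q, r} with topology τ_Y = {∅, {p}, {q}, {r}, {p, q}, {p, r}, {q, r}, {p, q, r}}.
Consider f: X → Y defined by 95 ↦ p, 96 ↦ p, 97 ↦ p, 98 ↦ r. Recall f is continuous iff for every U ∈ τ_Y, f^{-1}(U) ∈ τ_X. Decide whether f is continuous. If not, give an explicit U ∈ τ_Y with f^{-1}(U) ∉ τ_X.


f is NOT continuous.

Compute f^{-1}(U) for each U ∈ τ_Y:
  U = ∅: f^{-1}(U) = ∅ ∈ τ_X ✓.
  U = {p}: f^{-1}(U) = {95, 96, 97} ∈ τ_X ✓.
  U = {q}: f^{-1}(U) = ∅ ∈ τ_X ✓.
  U = {r}: f^{-1}(U) = {98} ∉ τ_X ✗.
  U = {p, q}: f^{-1}(U) = {95, 96, 97} ∈ τ_X ✓.
  U = {p, r}: f^{-1}(U) = {95, 96, 97, 98} ∈ τ_X ✓.
  U = {q, r}: f^{-1}(U) = {98} ∉ τ_X ✗.
  U = {p, q, r}: f^{-1}(U) = {95, 96, 97, 98} ∈ τ_X ✓.
Found U = {r} with f^{-1}(U) = {98} not in τ_X. Therefore f is NOT continuous.


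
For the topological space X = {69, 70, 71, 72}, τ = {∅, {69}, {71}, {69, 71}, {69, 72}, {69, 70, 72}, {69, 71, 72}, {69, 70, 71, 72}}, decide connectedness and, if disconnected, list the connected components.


(X, τ) is disconnected; components = [{71}, {69, 70, 72}].

Find clopen sets (U ∈ τ with X ∖ U ∈ τ):
  U = ∅, X ∖ U = {69, 70, 71, 72} — both open, so U is clopen.
  U = {71}, X ∖ U = {69, 70, 72} — both open, so U is clopen.
  U = {69, 70, 72}, X ∖ U = {71} — both open, so U is clopen.
  U = {69, 70, 71, 72}, X ∖ U = ∅ — both open, so U is clopen.
Nontrivial clopen(s) exist: e.g. {71}. So (X, τ) is disconnected.
Compute connected components by grouping points that agree on all clopens:
  component: {71}
  component: {69, 70, 72}


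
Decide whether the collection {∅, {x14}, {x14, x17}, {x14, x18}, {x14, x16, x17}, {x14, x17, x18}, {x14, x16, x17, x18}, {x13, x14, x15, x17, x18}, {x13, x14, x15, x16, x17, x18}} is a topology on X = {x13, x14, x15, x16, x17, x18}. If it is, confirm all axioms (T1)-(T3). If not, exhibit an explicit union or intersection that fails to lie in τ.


τ IS a topology on X.

Axiom (T1): ∅ ∈ τ? Yes; X ∈ τ? Yes.
Axiom (T2/T3): check pairwise unions and intersections of members of τ.
All pairwise intersections and unions checked — each lies in τ. Therefore τ satisfies (T1), (T2), (T3): it IS a topology on X.


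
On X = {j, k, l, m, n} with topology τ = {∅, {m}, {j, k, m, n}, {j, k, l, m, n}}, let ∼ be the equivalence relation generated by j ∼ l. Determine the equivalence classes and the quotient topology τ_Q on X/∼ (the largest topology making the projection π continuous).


X/∼ = {[j=l], [k], [m], [n]}; |τ_Q| = 3.

Equivalence classes: [j=l], [k], [m], [n].
Quotient map π: X → X/∼ sends j ↦ [j=l], k ↦ [k], l ↦ [j=l], m ↦ [m], n ↦ [n].
For each subset V ⊆ X/∼, compute π^{-1}(V) ⊆ X and check whether π^{-1}(V) ∈ τ. V is open in τ_Q iff π^{-1}(V) ∈ τ.
  V = {}: π^{-1}(V) = ∅ ∈ τ ✓.
  V = {[j=l]}: π^{-1}(V) = {j, l} ∉ τ ✗.
  V = {[k]}: π^{-1}(V) = {k} ∉ τ ✗.
  V = {[j=l], [k]}: π^{-1}(V) = {j, k, l} ∉ τ ✗.
  V = {[m]}: π^{-1}(V) = {m} ∈ τ ✓.
  V = {[j=l], [m]}: π^{-1}(V) = {j, l, m} ∉ τ ✗.
  V = {[k], [m]}: π^{-1}(V) = {k, m} ∉ τ ✗.
  V = {[j=l], [k], [m]}: π^{-1}(V) = {j, k, l, m} ∉ τ ✗.
  V = {[n]}: π^{-1}(V) = {n} ∉ τ ✗.
  V = {[j=l], [n]}: π^{-1}(V) = {j, l, n} ∉ τ ✗.
  V = {[k], [n]}: π^{-1}(V) = {k, n} ∉ τ ✗.
  V = {[j=l], [k], [n]}: π^{-1}(V) = {j, k, l, n} ∉ τ ✗.
  V = {[m], [n]}: π^{-1}(V) = {m, n} ∉ τ ✗.
  V = {[j=l], [m], [n]}: π^{-1}(V) = {j, l, m, n} ∉ τ ✗.
  V = {[k], [m], [n]}: π^{-1}(V) = {k, m, n} ∉ τ ✗.
  V = {[j=l], [k], [m], [n]}: π^{-1}(V) = {j, k, l, m, n} ∈ τ ✓.
Open sets in the quotient: τ_Q = {{}, {[m]}, {[j=l], [k], [m], [n]}} (3 elements).


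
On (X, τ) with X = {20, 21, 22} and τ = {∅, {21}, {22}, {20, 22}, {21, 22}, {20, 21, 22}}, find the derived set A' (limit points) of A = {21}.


A' = ∅

For each x ∈ X, list the open sets U ∈ τ with x ∈ U, then check whether U ∩ (A ∖ {x}) ≠ ∅ for every such U.
  x = 20: open {20, 22} ∋ x has {20, 22} ∩ (A ∖ {20}) = ∅, so x is NOT a limit point.
  x = 21: open {21} ∋ x has {21} ∩ (A ∖ {21}) = ∅, so x is NOT a limit point.
  x = 22: open {22} ∋ x has {22} ∩ (A ∖ {22}) = ∅, so x is NOT a limit point.
Collecting: A' = ∅.


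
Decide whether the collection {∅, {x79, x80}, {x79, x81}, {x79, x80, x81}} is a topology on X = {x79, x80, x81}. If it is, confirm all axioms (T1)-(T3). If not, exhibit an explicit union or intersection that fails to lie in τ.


τ is NOT a topology on X.

Axiom (T1): ∅ ∈ τ? Yes; X ∈ τ? Yes.
Axiom (T2/T3): check pairwise unions and intersections of members of τ.
Counterexample for (T3): {x79, x80} ∩ {x79, x81} = {x79} ∉ τ. Therefore τ is NOT a topology.


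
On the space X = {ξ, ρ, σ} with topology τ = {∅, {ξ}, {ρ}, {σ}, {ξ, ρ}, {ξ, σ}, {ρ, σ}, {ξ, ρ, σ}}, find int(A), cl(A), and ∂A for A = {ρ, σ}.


int(A) = {ρ, σ}, cl(A) = {ρ, σ}, ∂A = ∅.

Closed sets in (X, τ) are complements of opens:
  closed(X, τ) = {∅, {ξ}, {ρ}, {σ}, {ξ, ρ}, {ξ, σ}, {ρ, σ}, {ξ, ρ, σ}}.
int(A) = ⋃ {U ∈ τ : U ⊆ A}. Opens contained in A: ∅, {ρ}, {σ}, {ρ, σ}.
Taking the union of these: int(A) = {ρ, σ}.
cl(A) = ⋂ {C closed : A ⊆ C}. Closed sets containing A: {ρ, σ}, {ξ, ρ, σ}.
Intersecting these: cl(A) = {ρ, σ}.
∂A = cl(A) ∖ int(A) = {ρ, σ} ∖ {ρ, σ} = ∅.


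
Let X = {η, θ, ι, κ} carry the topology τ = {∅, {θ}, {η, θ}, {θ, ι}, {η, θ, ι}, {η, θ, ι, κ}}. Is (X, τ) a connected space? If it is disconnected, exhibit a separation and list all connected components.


(X, τ) is connected.

Find clopen sets (U ∈ τ with X ∖ U ∈ τ):
  U = ∅, X ∖ U = {η, θ, ι, κ} — both open, so U is clopen.
  U = {η, θ, ι, κ}, X ∖ U = ∅ — both open, so U is clopen.
Only trivial clopens (∅ and X) exist, so (X, τ) is connected.
Compute connected components by grouping points that agree on all clopens:
  component: {η, θ, ι, κ}


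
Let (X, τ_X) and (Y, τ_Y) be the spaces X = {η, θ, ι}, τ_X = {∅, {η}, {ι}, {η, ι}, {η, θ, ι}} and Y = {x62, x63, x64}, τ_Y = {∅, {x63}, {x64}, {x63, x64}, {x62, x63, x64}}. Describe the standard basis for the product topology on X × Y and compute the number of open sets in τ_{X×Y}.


Basis B = {∅ × ∅, {η} × {x63}, {η} × {x64}, {ι} × {x63}, {ι} × {x64}, {η} × {x63, x64}, {η, ι} × {x63}, {η, ι} × {x64}, {ι} × {x63, x64}, {η} × {x62, x63, x64}, {η, θ, ι} × {x63}, {η, θ, ι} × {x64}, {ι} × {x62, x63, x64}, {η, ι} × {x63, x64}, {η, ι} × {x62, x63, x64}, {η, θ, ι} × {x63, x64}, {η, θ, ι} × {x62, x63, x64}}; |τ_{X×Y}| = 48.

Enumerate products U × V with U ∈ τ_X, V ∈ τ_Y (deduplicated):
  ∅ × ∅ = {} (∅)
  {η} × {x63} = {(η,x63)}
  {η} × {x64} = {(η,x64)}
  {ι} × {x63} = {(ι,x63)}
  {ι} × {x64} = {(ι,x64)}
  {η} × {x63, x64} = {(η,x63), (η,x64)}
  {η, ι} × {x63} = {(η,x63), (ι,x63)}
  {η, ι} × {x64} = {(η,x64), (ι,x64)}
  {ι} × {x63, x64} = {(ι,x63), (ι,x64)}
  {η} × {x62, x63, x64} = {(η,x62), (η,x63), (η,x64)}
  {η, θ, ι} × {x63} = {(η,x63), (θ,x63), (ι,x63)}
  {η, θ, ι} × {x64} = {(η,x64), (θ,x64), (ι,x64)}
  {ι} × {x62, x63, x64} = {(ι,x62), (ι,x63), (ι,x64)}
  {η, ι} × {x63, x64} = {(η,x63), (η,x64), (ι,x63), (ι,x64)}
  {η, ι} × {x62, x63, x64} = {(η,x62), (η,x63), (η,x64), (ι,x62), (ι,x63), (ι,x64)}
  {η, θ, ι} × {x63, x64} = {(η,x63), (η,x64), (θ,x63), (θ,x64), (ι,x63), (ι,x64)}
  {η, θ, ι} × {x62, x63, x64} = {(η,x62), (η,x63), (η,x64), (θ,x62), (θ,x63), (θ,x64), (ι,x62), (ι,x63), (ι,x64)}
These 17 distinct sets form the basis B.
Close under arbitrary unions to get τ_{X×Y}; counting gives |τ_{X×Y}| = 48.


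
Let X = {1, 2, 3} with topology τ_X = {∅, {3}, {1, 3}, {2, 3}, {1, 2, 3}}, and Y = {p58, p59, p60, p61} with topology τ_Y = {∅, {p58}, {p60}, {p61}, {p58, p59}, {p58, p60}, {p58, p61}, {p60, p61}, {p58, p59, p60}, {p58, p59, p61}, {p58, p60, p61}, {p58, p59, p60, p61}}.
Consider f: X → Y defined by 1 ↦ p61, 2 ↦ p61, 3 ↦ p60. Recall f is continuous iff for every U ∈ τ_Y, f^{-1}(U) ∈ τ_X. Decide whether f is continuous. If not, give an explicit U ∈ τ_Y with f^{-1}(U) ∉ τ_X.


f is NOT continuous.

Compute f^{-1}(U) for each U ∈ τ_Y:
  U = ∅: f^{-1}(U) = ∅ ∈ τ_X ✓.
  U = {p58}: f^{-1}(U) = ∅ ∈ τ_X ✓.
  U = {p60}: f^{-1}(U) = {3} ∈ τ_X ✓.
  U = {p61}: f^{-1}(U) = {1, 2} ∉ τ_X ✗.
  U = {p58, p59}: f^{-1}(U) = ∅ ∈ τ_X ✓.
  U = {p58, p60}: f^{-1}(U) = {3} ∈ τ_X ✓.
  U = {p58, p61}: f^{-1}(U) = {1, 2} ∉ τ_X ✗.
  U = {p60, p61}: f^{-1}(U) = {1, 2, 3} ∈ τ_X ✓.
  U = {p58, p59, p60}: f^{-1}(U) = {3} ∈ τ_X ✓.
  U = {p58, p59, p61}: f^{-1}(U) = {1, 2} ∉ τ_X ✗.
  U = {p58, p60, p61}: f^{-1}(U) = {1, 2, 3} ∈ τ_X ✓.
  U = {p58, p59, p60, p61}: f^{-1}(U) = {1, 2, 3} ∈ τ_X ✓.
Found U = {p61} with f^{-1}(U) = {1, 2} not in τ_X. Therefore f is NOT continuous.


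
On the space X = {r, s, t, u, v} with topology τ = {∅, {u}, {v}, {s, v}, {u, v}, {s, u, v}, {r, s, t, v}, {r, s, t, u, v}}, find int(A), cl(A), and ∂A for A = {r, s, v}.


int(A) = {s, v}, cl(A) = {r, s, t, v}, ∂A = {r, t}.

Closed sets in (X, τ) are complements of opens:
  closed(X, τ) = {∅, {u}, {r, t}, {r, s, t}, {r, t, u}, {r, s, t, u}, {r, s, t, v}, {r, s, t, u, v}}.
int(A) = ⋃ {U ∈ τ : U ⊆ A}. Opens contained in A: ∅, {v}, {s, v}.
Taking the union of these: int(A) = {s, v}.
cl(A) = ⋂ {C closed : A ⊆ C}. Closed sets containing A: {r, s, t, v}, {r, s, t, u, v}.
Intersecting these: cl(A) = {r, s, t, v}.
∂A = cl(A) ∖ int(A) = {r, s, t, v} ∖ {s, v} = {r, t}.


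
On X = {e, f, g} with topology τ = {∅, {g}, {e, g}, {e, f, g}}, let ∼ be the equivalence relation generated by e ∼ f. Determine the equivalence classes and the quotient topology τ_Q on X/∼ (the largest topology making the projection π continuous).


X/∼ = {[e=f], [g]}; |τ_Q| = 3.

Equivalence classes: [e=f], [g].
Quotient map π: X → X/∼ sends e ↦ [e=f], f ↦ [e=f], g ↦ [g].
For each subset V ⊆ X/∼, compute π^{-1}(V) ⊆ X and check whether π^{-1}(V) ∈ τ. V is open in τ_Q iff π^{-1}(V) ∈ τ.
  V = {}: π^{-1}(V) = ∅ ∈ τ ✓.
  V = {[e=f]}: π^{-1}(V) = {e, f} ∉ τ ✗.
  V = {[g]}: π^{-1}(V) = {g} ∈ τ ✓.
  V = {[e=f], [g]}: π^{-1}(V) = {e, f, g} ∈ τ ✓.
Open sets in the quotient: τ_Q = {{}, {[g]}, {[e=f], [g]}} (3 elements).


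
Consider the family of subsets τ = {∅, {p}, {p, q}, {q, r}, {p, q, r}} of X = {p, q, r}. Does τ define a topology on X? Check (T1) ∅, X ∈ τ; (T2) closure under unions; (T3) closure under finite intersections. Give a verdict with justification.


τ is NOT a topology on X.

Axiom (T1): ∅ ∈ τ? Yes; X ∈ τ? Yes.
Axiom (T2/T3): check pairwise unions and intersections of members of τ.
Counterexample for (T3): {p, q} ∩ {q, r} = {q} ∉ τ. Therefore τ is NOT a topology.


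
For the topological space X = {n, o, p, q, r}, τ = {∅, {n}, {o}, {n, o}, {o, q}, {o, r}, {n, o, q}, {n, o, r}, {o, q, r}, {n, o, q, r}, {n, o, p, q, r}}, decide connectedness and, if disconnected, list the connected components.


(X, τ) is connected.

Find clopen sets (U ∈ τ with X ∖ U ∈ τ):
  U = ∅, X ∖ U = {n, o, p, q, r} — both open, so U is clopen.
  U = {n, o, p, q, r}, X ∖ U = ∅ — both open, so U is clopen.
Only trivial clopens (∅ and X) exist, so (X, τ) is connected.
Compute connected components by grouping points that agree on all clopens:
  component: {n, o, p, q, r}


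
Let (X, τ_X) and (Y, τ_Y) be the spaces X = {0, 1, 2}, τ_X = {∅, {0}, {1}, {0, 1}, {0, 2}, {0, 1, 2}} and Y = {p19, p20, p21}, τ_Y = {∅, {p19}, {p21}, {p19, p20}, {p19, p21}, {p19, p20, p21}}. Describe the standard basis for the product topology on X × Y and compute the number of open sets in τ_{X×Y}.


Basis B = {∅ × ∅, {0} × {p19}, {0} × {p21}, {1} × {p19}, {1} × {p21}, {0} × {p19, p20}, {0} × {p19, p21}, {0, 1} × {p19}, {0, 2} × {p19}, {0, 1} × {p21}, {0, 2} × {p21}, {1} × {p19, p20}, {1} × {p19, p21}, {0} × {p19, p20, p21}, {0, 1, 2} × {p19}, {0, 1, 2} × {p21}, {1} × {p19, p20, p21}, {0, 1} × {p19, p20}, {0, 2} × {p19, p20}, {0, 1} × {p19, p21}, {0, 2} × {p19, p21}, {0, 1} × {p19, p20, p21}, {0, 2} × {p19, p20, p21}, {0, 1, 2} × {p19, p20}, {0, 1, 2} × {p19, p21}, {0, 1, 2} × {p19, p20, p21}}; |τ_{X×Y}| = 108.

Enumerate products U × V with U ∈ τ_X, V ∈ τ_Y (deduplicated):
  ∅ × ∅ = {} (∅)
  {0} × {p19} = {(0,p19)}
  {0} × {p21} = {(0,p21)}
  {1} × {p19} = {(1,p19)}
  {1} × {p21} = {(1,p21)}
  {0} × {p19, p20} = {(0,p19), (0,p20)}
  {0} × {p19, p21} = {(0,p19), (0,p21)}
  {0, 1} × {p19} = {(0,p19), (1,p19)}
  {0, 2} × {p19} = {(0,p19), (2,p19)}
  {0, 1} × {p21} = {(0,p21), (1,p21)}
  {0, 2} × {p21} = {(0,p21), (2,p21)}
  {1} × {p19, p20} = {(1,p19), (1,p20)}
  {1} × {p19, p21} = {(1,p19), (1,p21)}
  {0} × {p19, p20, p21} = {(0,p19), (0,p20), (0,p21)}
  {0, 1, 2} × {p19} = {(0,p19), (1,p19), (2,p19)}
  {0, 1, 2} × {p21} = {(0,p21), (1,p21), (2,p21)}
  {1} × {p19, p20, p21} = {(1,p19), (1,p20), (1,p21)}
  {0, 1} × {p19, p20} = {(0,p19), (0,p20), (1,p19), (1,p20)}
  {0, 2} × {p19, p20} = {(0,p19), (0,p20), (2,p19), (2,p20)}
  {0, 1} × {p19, p21} = {(0,p19), (0,p21), (1,p19), (1,p21)}
  {0, 2} × {p19, p21} = {(0,p19), (0,p21), (2,p19), (2,p21)}
  {0, 1} × {p19, p20, p21} = {(0,p19), (0,p20), (0,p21), (1,p19), (1,p20), (1,p21)}
  {0, 2} × {p19, p20, p21} = {(0,p19), (0,p20), (0,p21), (2,p19), (2,p20), (2,p21)}
  {0, 1, 2} × {p19, p20} = {(0,p19), (0,p20), (1,p19), (1,p20), (2,p19), (2,p20)}
  {0, 1, 2} × {p19, p21} = {(0,p19), (0,p21), (1,p19), (1,p21), (2,p19), (2,p21)}
  {0, 1, 2} × {p19, p20, p21} = {(0,p19), (0,p20), (0,p21), (1,p19), (1,p20), (1,p21), (2,p19), (2,p20), (2,p21)}
These 26 distinct sets form the basis B.
Close under arbitrary unions to get τ_{X×Y}; counting gives |τ_{X×Y}| = 108.


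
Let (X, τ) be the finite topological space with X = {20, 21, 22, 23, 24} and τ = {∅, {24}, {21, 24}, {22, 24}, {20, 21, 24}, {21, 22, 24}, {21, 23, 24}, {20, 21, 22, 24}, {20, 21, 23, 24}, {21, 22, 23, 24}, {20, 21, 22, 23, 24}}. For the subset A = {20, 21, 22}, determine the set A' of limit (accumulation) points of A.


A' = {20, 23}

For each x ∈ X, list the open sets U ∈ τ with x ∈ U, then check whether U ∩ (A ∖ {x}) ≠ ∅ for every such U.
  x = 20: opens ∋ x are {20, 21, 24}, {20, 21, 22, 24}, {20, 21, 23, 24}, {20, 21, 22, 23, 24}; each meets A ∖ {20}, so x IS a limit point.
  x = 21: open {21, 24} ∋ x has {21, 24} ∩ (A ∖ {21}) = ∅, so x is NOT a limit point.
  x = 22: open {22, 24} ∋ x has {22, 24} ∩ (A ∖ {22}) = ∅, so x is NOT a limit point.
  x = 23: opens ∋ x are {21, 23, 24}, {20, 21, 23, 24}, {21, 22, 23, 24}, {20, 21, 22, 23, 24}; each meets A ∖ {23}, so x IS a limit point.
  x = 24: open {24} ∋ x has {24} ∩ (A ∖ {24}) = ∅, so x is NOT a limit point.
Collecting: A' = {20, 23}.


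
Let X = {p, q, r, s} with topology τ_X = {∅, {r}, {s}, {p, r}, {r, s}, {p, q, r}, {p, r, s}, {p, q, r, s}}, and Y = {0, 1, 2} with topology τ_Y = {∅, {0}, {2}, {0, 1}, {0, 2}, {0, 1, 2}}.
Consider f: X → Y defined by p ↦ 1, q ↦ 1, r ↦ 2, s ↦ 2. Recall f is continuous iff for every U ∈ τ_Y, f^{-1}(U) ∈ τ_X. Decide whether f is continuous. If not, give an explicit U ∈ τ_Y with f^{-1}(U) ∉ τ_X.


f is NOT continuous.

Compute f^{-1}(U) for each U ∈ τ_Y:
  U = ∅: f^{-1}(U) = ∅ ∈ τ_X ✓.
  U = {0}: f^{-1}(U) = ∅ ∈ τ_X ✓.
  U = {2}: f^{-1}(U) = {r, s} ∈ τ_X ✓.
  U = {0, 1}: f^{-1}(U) = {p, q} ∉ τ_X ✗.
  U = {0, 2}: f^{-1}(U) = {r, s} ∈ τ_X ✓.
  U = {0, 1, 2}: f^{-1}(U) = {p, q, r, s} ∈ τ_X ✓.
Found U = {0, 1} with f^{-1}(U) = {p, q} not in τ_X. Therefore f is NOT continuous.


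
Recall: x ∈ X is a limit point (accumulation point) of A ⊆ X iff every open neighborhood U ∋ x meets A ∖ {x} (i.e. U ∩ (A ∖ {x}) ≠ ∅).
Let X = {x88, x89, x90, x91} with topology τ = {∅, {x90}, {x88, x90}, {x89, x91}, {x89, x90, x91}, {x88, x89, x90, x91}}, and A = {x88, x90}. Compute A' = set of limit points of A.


A' = {x88}

For each x ∈ X, list the open sets U ∈ τ with x ∈ U, then check whether U ∩ (A ∖ {x}) ≠ ∅ for every such U.
  x = x88: opens ∋ x are {x88, x90}, {x88, x89, x90, x91}; each meets A ∖ {x88}, so x IS a limit point.
  x = x89: open {x89, x91} ∋ x has {x89, x91} ∩ (A ∖ {x89}) = ∅, so x is NOT a limit point.
  x = x90: open {x90} ∋ x has {x90} ∩ (A ∖ {x90}) = ∅, so x is NOT a limit point.
  x = x91: open {x89, x91} ∋ x has {x89, x91} ∩ (A ∖ {x91}) = ∅, so x is NOT a limit point.
Collecting: A' = {x88}.


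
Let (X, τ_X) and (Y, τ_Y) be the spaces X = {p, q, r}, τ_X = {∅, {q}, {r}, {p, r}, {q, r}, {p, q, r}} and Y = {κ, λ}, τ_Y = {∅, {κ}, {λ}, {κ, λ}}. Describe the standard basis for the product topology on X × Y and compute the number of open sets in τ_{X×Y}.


Basis B = {∅ × ∅, {q} × {κ}, {q} × {λ}, {r} × {κ}, {r} × {λ}, {p, r} × {κ}, {p, r} × {λ}, {q} × {κ, λ}, {q, r} × {κ}, {q, r} × {λ}, {r} × {κ, λ}, {p, q, r} × {κ}, {p, q, r} × {λ}, {p, r} × {κ, λ}, {q, r} × {κ, λ}, {p, q, r} × {κ, λ}}; |τ_{X×Y}| = 36.

Enumerate products U × V with U ∈ τ_X, V ∈ τ_Y (deduplicated):
  ∅ × ∅ = {} (∅)
  {q} × {κ} = {(q,κ)}
  {q} × {λ} = {(q,λ)}
  {r} × {κ} = {(r,κ)}
  {r} × {λ} = {(r,λ)}
  {p, r} × {κ} = {(p,κ), (r,κ)}
  {p, r} × {λ} = {(p,λ), (r,λ)}
  {q} × {κ, λ} = {(q,κ), (q,λ)}
  {q, r} × {κ} = {(q,κ), (r,κ)}
  {q, r} × {λ} = {(q,λ), (r,λ)}
  {r} × {κ, λ} = {(r,κ), (r,λ)}
  {p, q, r} × {κ} = {(p,κ), (q,κ), (r,κ)}
  {p, q, r} × {λ} = {(p,λ), (q,λ), (r,λ)}
  {p, r} × {κ, λ} = {(p,κ), (p,λ), (r,κ), (r,λ)}
  {q, r} × {κ, λ} = {(q,κ), (q,λ), (r,κ), (r,λ)}
  {p, q, r} × {κ, λ} = {(p,κ), (p,λ), (q,κ), (q,λ), (r,κ), (r,λ)}
These 16 distinct sets form the basis B.
Close under arbitrary unions to get τ_{X×Y}; counting gives |τ_{X×Y}| = 36.


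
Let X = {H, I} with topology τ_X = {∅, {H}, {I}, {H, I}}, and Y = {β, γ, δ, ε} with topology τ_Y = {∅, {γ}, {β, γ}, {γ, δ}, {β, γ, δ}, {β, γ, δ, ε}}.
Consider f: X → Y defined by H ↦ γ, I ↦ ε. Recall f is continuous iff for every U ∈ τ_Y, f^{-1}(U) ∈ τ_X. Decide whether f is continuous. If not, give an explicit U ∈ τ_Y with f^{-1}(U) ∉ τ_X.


f IS continuous.

Compute f^{-1}(U) for each U ∈ τ_Y:
  U = ∅: f^{-1}(U) = ∅ ∈ τ_X ✓.
  U = {γ}: f^{-1}(U) = {H} ∈ τ_X ✓.
  U = {β, γ}: f^{-1}(U) = {H} ∈ τ_X ✓.
  U = {γ, δ}: f^{-1}(U) = {H} ∈ τ_X ✓.
  U = {β, γ, δ}: f^{-1}(U) = {H} ∈ τ_X ✓.
  U = {β, γ, δ, ε}: f^{-1}(U) = {H, I} ∈ τ_X ✓.
Every preimage lies in τ_X, so f IS continuous.


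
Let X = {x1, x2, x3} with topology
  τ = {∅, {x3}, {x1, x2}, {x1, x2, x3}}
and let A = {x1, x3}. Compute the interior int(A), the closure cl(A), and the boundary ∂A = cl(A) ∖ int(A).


int(A) = {x3}, cl(A) = {x1, x2, x3}, ∂A = {x1, x2}.

Closed sets in (X, τ) are complements of opens:
  closed(X, τ) = {∅, {x3}, {x1, x2}, {x1, x2, x3}}.
int(A) = ⋃ {U ∈ τ : U ⊆ A}. Opens contained in A: ∅, {x3}.
Taking the union of these: int(A) = {x3}.
cl(A) = ⋂ {C closed : A ⊆ C}. Closed sets containing A: {x1, x2, x3}.
Intersecting these: cl(A) = {x1, x2, x3}.
∂A = cl(A) ∖ int(A) = {x1, x2, x3} ∖ {x3} = {x1, x2}.


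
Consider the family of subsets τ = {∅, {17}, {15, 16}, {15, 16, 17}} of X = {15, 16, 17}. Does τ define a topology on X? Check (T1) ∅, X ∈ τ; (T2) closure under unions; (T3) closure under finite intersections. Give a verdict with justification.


τ IS a topology on X.

Axiom (T1): ∅ ∈ τ? Yes; X ∈ τ? Yes.
Axiom (T2/T3): check pairwise unions and intersections of members of τ.
All pairwise intersections and unions checked — each lies in τ. Therefore τ satisfies (T1), (T2), (T3): it IS a topology on X.


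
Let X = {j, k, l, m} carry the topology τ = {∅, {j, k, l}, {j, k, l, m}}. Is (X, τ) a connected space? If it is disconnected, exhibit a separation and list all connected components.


(X, τ) is connected.

Find clopen sets (U ∈ τ with X ∖ U ∈ τ):
  U = ∅, X ∖ U = {j, k, l, m} — both open, so U is clopen.
  U = {j, k, l, m}, X ∖ U = ∅ — both open, so U is clopen.
Only trivial clopens (∅ and X) exist, so (X, τ) is connected.
Compute connected components by grouping points that agree on all clopens:
  component: {j, k, l, m}


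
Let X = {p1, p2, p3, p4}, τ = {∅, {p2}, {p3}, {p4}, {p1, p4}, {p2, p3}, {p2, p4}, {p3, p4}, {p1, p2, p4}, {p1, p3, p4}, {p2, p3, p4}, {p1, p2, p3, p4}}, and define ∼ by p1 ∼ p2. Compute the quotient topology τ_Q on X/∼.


X/∼ = {[p1=p2], [p3], [p4]}; |τ_Q| = 6.

Equivalence classes: [p1=p2], [p3], [p4].
Quotient map π: X → X/∼ sends p1 ↦ [p1=p2], p2 ↦ [p1=p2], p3 ↦ [p3], p4 ↦ [p4].
For each subset V ⊆ X/∼, compute π^{-1}(V) ⊆ X and check whether π^{-1}(V) ∈ τ. V is open in τ_Q iff π^{-1}(V) ∈ τ.
  V = {}: π^{-1}(V) = ∅ ∈ τ ✓.
  V = {[p1=p2]}: π^{-1}(V) = {p1, p2} ∉ τ ✗.
  V = {[p3]}: π^{-1}(V) = {p3} ∈ τ ✓.
  V = {[p1=p2], [p3]}: π^{-1}(V) = {p1, p2, p3} ∉ τ ✗.
  V = {[p4]}: π^{-1}(V) = {p4} ∈ τ ✓.
  V = {[p1=p2], [p4]}: π^{-1}(V) = {p1, p2, p4} ∈ τ ✓.
  V = {[p3], [p4]}: π^{-1}(V) = {p3, p4} ∈ τ ✓.
  V = {[p1=p2], [p3], [p4]}: π^{-1}(V) = {p1, p2, p3, p4} ∈ τ ✓.
Open sets in the quotient: τ_Q = {{}, {[p3]}, {[p4]}, {[p1=p2], [p4]}, {[p3], [p4]}, {[p1=p2], [p3], [p4]}} (6 elements).


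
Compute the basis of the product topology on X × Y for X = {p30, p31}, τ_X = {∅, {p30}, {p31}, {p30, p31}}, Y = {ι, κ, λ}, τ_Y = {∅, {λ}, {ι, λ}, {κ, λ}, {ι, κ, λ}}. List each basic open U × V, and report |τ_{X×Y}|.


Basis B = {∅ × ∅, {p30} × {λ}, {p31} × {λ}, {p30} × {ι, λ}, {p30} × {κ, λ}, {p30, p31} × {λ}, {p31} × {ι, λ}, {p31} × {κ, λ}, {p30} × {ι, κ, λ}, {p31} × {ι, κ, λ}, {p30, p31} × {ι, λ}, {p30, p31} × {κ, λ}, {p30, p31} × {ι, κ, λ}}; |τ_{X×Y}| = 25.

Enumerate products U × V with U ∈ τ_X, V ∈ τ_Y (deduplicated):
  ∅ × ∅ = {} (∅)
  {p30} × {λ} = {(p30,λ)}
  {p31} × {λ} = {(p31,λ)}
  {p30} × {ι, λ} = {(p30,ι), (p30,λ)}
  {p30} × {κ, λ} = {(p30,κ), (p30,λ)}
  {p30, p31} × {λ} = {(p30,λ), (p31,λ)}
  {p31} × {ι, λ} = {(p31,ι), (p31,λ)}
  {p31} × {κ, λ} = {(p31,κ), (p31,λ)}
  {p30} × {ι, κ, λ} = {(p30,ι), (p30,κ), (p30,λ)}
  {p31} × {ι, κ, λ} = {(p31,ι), (p31,κ), (p31,λ)}
  {p30, p31} × {ι, λ} = {(p30,ι), (p30,λ), (p31,ι), (p31,λ)}
  {p30, p31} × {κ, λ} = {(p30,κ), (p30,λ), (p31,κ), (p31,λ)}
  {p30, p31} × {ι, κ, λ} = {(p30,ι), (p30,κ), (p30,λ), (p31,ι), (p31,κ), (p31,λ)}
These 13 distinct sets form the basis B.
Close under arbitrary unions to get τ_{X×Y}; counting gives |τ_{X×Y}| = 25.


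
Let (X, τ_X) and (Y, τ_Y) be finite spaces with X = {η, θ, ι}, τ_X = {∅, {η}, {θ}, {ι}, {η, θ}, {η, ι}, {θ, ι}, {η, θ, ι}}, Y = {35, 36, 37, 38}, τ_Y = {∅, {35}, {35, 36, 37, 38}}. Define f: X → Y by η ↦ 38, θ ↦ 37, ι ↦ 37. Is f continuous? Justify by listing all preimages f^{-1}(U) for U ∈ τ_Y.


f IS continuous.

Compute f^{-1}(U) for each U ∈ τ_Y:
  U = ∅: f^{-1}(U) = ∅ ∈ τ_X ✓.
  U = {35}: f^{-1}(U) = ∅ ∈ τ_X ✓.
  U = {35, 36, 37, 38}: f^{-1}(U) = {η, θ, ι} ∈ τ_X ✓.
Every preimage lies in τ_X, so f IS continuous.


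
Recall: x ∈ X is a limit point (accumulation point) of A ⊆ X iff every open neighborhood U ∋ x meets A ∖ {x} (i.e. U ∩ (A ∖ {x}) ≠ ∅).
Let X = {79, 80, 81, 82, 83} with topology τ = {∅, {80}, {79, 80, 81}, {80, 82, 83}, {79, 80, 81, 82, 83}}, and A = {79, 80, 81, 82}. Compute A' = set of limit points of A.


A' = {79, 81, 82, 83}

For each x ∈ X, list the open sets U ∈ τ with x ∈ U, then check whether U ∩ (A ∖ {x}) ≠ ∅ for every such U.
  x = 79: opens ∋ x are {79, 80, 81}, {79, 80, 81, 82, 83}; each meets A ∖ {79}, so x IS a limit point.
  x = 80: open {80} ∋ x has {80} ∩ (A ∖ {80}) = ∅, so x is NOT a limit point.
  x = 81: opens ∋ x are {79, 80, 81}, {79, 80, 81, 82, 83}; each meets A ∖ {81}, so x IS a limit point.
  x = 82: opens ∋ x are {80, 82, 83}, {79, 80, 81, 82, 83}; each meets A ∖ {82}, so x IS a limit point.
  x = 83: opens ∋ x are {80, 82, 83}, {79, 80, 81, 82, 83}; each meets A ∖ {83}, so x IS a limit point.
Collecting: A' = {79, 81, 82, 83}.


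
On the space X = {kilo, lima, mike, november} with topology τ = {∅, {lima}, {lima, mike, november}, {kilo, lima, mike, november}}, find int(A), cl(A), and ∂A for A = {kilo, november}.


int(A) = ∅, cl(A) = {kilo, mike, november}, ∂A = {kilo, mike, november}.

Closed sets in (X, τ) are complements of opens:
  closed(X, τ) = {∅, {kilo}, {kilo, mike, november}, {kilo, lima, mike, november}}.
int(A) = ⋃ {U ∈ τ : U ⊆ A}. Opens contained in A: ∅.
Taking the union of these: int(A) = ∅.
cl(A) = ⋂ {C closed : A ⊆ C}. Closed sets containing A: {kilo, mike, november}, {kilo, lima, mike, november}.
Intersecting these: cl(A) = {kilo, mike, november}.
∂A = cl(A) ∖ int(A) = {kilo, mike, november} ∖ ∅ = {kilo, mike, november}.


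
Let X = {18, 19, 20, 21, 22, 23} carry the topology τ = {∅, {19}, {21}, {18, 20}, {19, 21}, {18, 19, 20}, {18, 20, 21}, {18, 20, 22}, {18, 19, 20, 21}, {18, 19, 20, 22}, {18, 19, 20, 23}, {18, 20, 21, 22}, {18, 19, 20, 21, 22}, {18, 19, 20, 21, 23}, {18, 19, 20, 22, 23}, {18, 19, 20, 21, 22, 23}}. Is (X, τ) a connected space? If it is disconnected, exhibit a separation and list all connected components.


(X, τ) is disconnected; components = [{21}, {18, 19, 20, 22, 23}].

Find clopen sets (U ∈ τ with X ∖ U ∈ τ):
  U = ∅, X ∖ U = {18, 19, 20, 21, 22, 23} — both open, so U is clopen.
  U = {21}, X ∖ U = {18, 19, 20, 22, 23} — both open, so U is clopen.
  U = {18, 19, 20, 22, 23}, X ∖ U = {21} — both open, so U is clopen.
  U = {18, 19, 20, 21, 22, 23}, X ∖ U = ∅ — both open, so U is clopen.
Nontrivial clopen(s) exist: e.g. {18, 19, 20, 22, 23}. So (X, τ) is disconnected.
Compute connected components by grouping points that agree on all clopens:
  component: {21}
  component: {18, 19, 20, 22, 23}


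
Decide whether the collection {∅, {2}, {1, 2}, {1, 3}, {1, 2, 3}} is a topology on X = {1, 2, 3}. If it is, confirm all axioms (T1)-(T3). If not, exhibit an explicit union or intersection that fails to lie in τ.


τ is NOT a topology on X.

Axiom (T1): ∅ ∈ τ? Yes; X ∈ τ? Yes.
Axiom (T2/T3): check pairwise unions and intersections of members of τ.
Counterexample for (T3): {1, 2} ∩ {1, 3} = {1} ∉ τ. Therefore τ is NOT a topology.


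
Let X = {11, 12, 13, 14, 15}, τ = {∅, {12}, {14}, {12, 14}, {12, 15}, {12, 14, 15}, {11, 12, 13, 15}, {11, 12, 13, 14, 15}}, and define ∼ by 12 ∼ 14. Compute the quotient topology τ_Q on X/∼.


X/∼ = {[11], [12=14], [13], [15]}; |τ_Q| = 4.

Equivalence classes: [11], [12=14], [13], [15].
Quotient map π: X → X/∼ sends 11 ↦ [11], 12 ↦ [12=14], 13 ↦ [13], 14 ↦ [12=14], 15 ↦ [15].
For each subset V ⊆ X/∼, compute π^{-1}(V) ⊆ X and check whether π^{-1}(V) ∈ τ. V is open in τ_Q iff π^{-1}(V) ∈ τ.
  V = {}: π^{-1}(V) = ∅ ∈ τ ✓.
  V = {[11]}: π^{-1}(V) = {11} ∉ τ ✗.
  V = {[12=14]}: π^{-1}(V) = {12, 14} ∈ τ ✓.
  V = {[11], [12=14]}: π^{-1}(V) = {11, 12, 14} ∉ τ ✗.
  V = {[13]}: π^{-1}(V) = {13} ∉ τ ✗.
  V = {[11], [13]}: π^{-1}(V) = {11, 13} ∉ τ ✗.
  V = {[12=14], [13]}: π^{-1}(V) = {12, 13, 14} ∉ τ ✗.
  V = {[11], [12=14], [13]}: π^{-1}(V) = {11, 12, 13, 14} ∉ τ ✗.
  V = {[15]}: π^{-1}(V) = {15} ∉ τ ✗.
  V = {[11], [15]}: π^{-1}(V) = {11, 15} ∉ τ ✗.
  V = {[12=14], [15]}: π^{-1}(V) = {12, 14, 15} ∈ τ ✓.
  V = {[11], [12=14], [15]}: π^{-1}(V) = {11, 12, 14, 15} ∉ τ ✗.
  V = {[13], [15]}: π^{-1}(V) = {13, 15} ∉ τ ✗.
  V = {[11], [13], [15]}: π^{-1}(V) = {11, 13, 15} ∉ τ ✗.
  V = {[12=14], [13], [15]}: π^{-1}(V) = {12, 13, 14, 15} ∉ τ ✗.
  V = {[11], [12=14], [13], [15]}: π^{-1}(V) = {11, 12, 13, 14, 15} ∈ τ ✓.
Open sets in the quotient: τ_Q = {{}, {[12=14]}, {[12=14], [15]}, {[11], [12=14], [13], [15]}} (4 elements).


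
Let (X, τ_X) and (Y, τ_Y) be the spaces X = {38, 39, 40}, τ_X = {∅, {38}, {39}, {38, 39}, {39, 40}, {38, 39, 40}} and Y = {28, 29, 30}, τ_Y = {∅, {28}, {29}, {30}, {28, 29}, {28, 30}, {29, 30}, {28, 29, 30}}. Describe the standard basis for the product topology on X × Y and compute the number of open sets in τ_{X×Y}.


Basis B = {∅ × ∅, {38} × {28}, {38} × {29}, {38} × {30}, {39} × {28}, {39} × {29}, {39} × {30}, {38} × {28, 29}, {38} × {28, 30}, {38, 39} × {28}, {38} × {29, 30}, {38, 39} × {29}, {38, 39} × {30}, {39} × {28, 29}, {39} × {28, 30}, {39, 40} × {28}, {39} × {29, 30}, {39, 40} × {29}, {39, 40} × {30}, {38} × {28, 29, 30}, {38, 39, 40} × {28}, {38, 39, 40} × {29}, {38, 39, 40} × {30}, {39} × {28, 29, 30}, {38, 39} × {28, 29}, {38, 39} × {28, 30}, {38, 39} × {29, 30}, {39, 40} × {28, 29}, {39, 40} × {28, 30}, {39, 40} × {29, 30}, {38, 39} × {28, 29, 30}, {38, 39, 40} × {28, 29}, {38, 39, 40} × {28, 30}, {38, 39, 40} × {29, 30}, {39, 40} × {28, 29, 30}, {38, 39, 40} × {28, 29, 30}}; |τ_{X×Y}| = 216.

Enumerate products U × V with U ∈ τ_X, V ∈ τ_Y (deduplicated):
  ∅ × ∅ = {} (∅)
  {38} × {28} = {(38,28)}
  {38} × {29} = {(38,29)}
  {38} × {30} = {(38,30)}
  {39} × {28} = {(39,28)}
  {39} × {29} = {(39,29)}
  {39} × {30} = {(39,30)}
  {38} × {28, 29} = {(38,28), (38,29)}
  {38} × {28, 30} = {(38,28), (38,30)}
  {38, 39} × {28} = {(38,28), (39,28)}
  {38} × {29, 30} = {(38,29), (38,30)}
  {38, 39} × {29} = {(38,29), (39,29)}
  {38, 39} × {30} = {(38,30), (39,30)}
  {39} × {28, 29} = {(39,28), (39,29)}
  {39} × {28, 30} = {(39,28), (39,30)}
  {39, 40} × {28} = {(39,28), (40,28)}
  {39} × {29, 30} = {(39,29), (39,30)}
  {39, 40} × {29} = {(39,29), (40,29)}
  {39, 40} × {30} = {(39,30), (40,30)}
  {38} × {28, 29, 30} = {(38,28), (38,29), (38,30)}
  {38, 39, 40} × {28} = {(38,28), (39,28), (40,28)}
  {38, 39, 40} × {29} = {(38,29), (39,29), (40,29)}
  {38, 39, 40} × {30} = {(38,30), (39,30), (40,30)}
  {39} × {28, 29, 30} = {(39,28), (39,29), (39,30)}
  {38, 39} × {28, 29} = {(38,28), (38,29), (39,28), (39,29)}
  {38, 39} × {28, 30} = {(38,28), (38,30), (39,28), (39,30)}
  {38, 39} × {29, 30} = {(38,29), (38,30), (39,29), (39,30)}
  {39, 40} × {28, 29} = {(39,28), (39,29), (40,28), (40,29)}
  {39, 40} × {28, 30} = {(39,28), (39,30), (40,28), (40,30)}
  {39, 40} × {29, 30} = {(39,29), (39,30), (40,29), (40,30)}
  {38, 39} × {28, 29, 30} = {(38,28), (38,29), (38,30), (39,28), (39,29), (39,30)}
  {38, 39, 40} × {28, 29} = {(38,28), (38,29), (39,28), (39,29), (40,28), (40,29)}
  {38, 39, 40} × {28, 30} = {(38,28), (38,30), (39,28), (39,30), (40,28), (40,30)}
  {38, 39, 40} × {29, 30} = {(38,29), (38,30), (39,29), (39,30), (40,29), (40,30)}
  {39, 40} × {28, 29, 30} = {(39,28), (39,29), (39,30), (40,28), (40,29), (40,30)}
  {38, 39, 40} × {28, 29, 30} = {(38,28), (38,29), (38,30), (39,28), (39,29), (39,30), (40,28), (40,29), (40,30)}
These 36 distinct sets form the basis B.
Close under arbitrary unions to get τ_{X×Y}; counting gives |τ_{X×Y}| = 216.


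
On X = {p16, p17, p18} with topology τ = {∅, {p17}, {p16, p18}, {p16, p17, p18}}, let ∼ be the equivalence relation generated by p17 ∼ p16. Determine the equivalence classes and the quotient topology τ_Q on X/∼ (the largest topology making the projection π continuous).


X/∼ = {[p16=p17], [p18]}; |τ_Q| = 2.

Equivalence classes: [p16=p17], [p18].
Quotient map π: X → X/∼ sends p16 ↦ [p16=p17], p17 ↦ [p16=p17], p18 ↦ [p18].
For each subset V ⊆ X/∼, compute π^{-1}(V) ⊆ X and check whether π^{-1}(V) ∈ τ. V is open in τ_Q iff π^{-1}(V) ∈ τ.
  V = {}: π^{-1}(V) = ∅ ∈ τ ✓.
  V = {[p16=p17]}: π^{-1}(V) = {p16, p17} ∉ τ ✗.
  V = {[p18]}: π^{-1}(V) = {p18} ∉ τ ✗.
  V = {[p16=p17], [p18]}: π^{-1}(V) = {p16, p17, p18} ∈ τ ✓.
Open sets in the quotient: τ_Q = {{}, {[p16=p17], [p18]}} (2 elements).


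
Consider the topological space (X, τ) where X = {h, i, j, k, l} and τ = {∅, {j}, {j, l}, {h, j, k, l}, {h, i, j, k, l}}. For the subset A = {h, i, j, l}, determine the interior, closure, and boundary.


int(A) = {j, l}, cl(A) = {h, i, j, k, l}, ∂A = {h, i, k}.

Closed sets in (X, τ) are complements of opens:
  closed(X, τ) = {∅, {i}, {h, i, k}, {h, i, k, l}, {h, i, j, k, l}}.
int(A) = ⋃ {U ∈ τ : U ⊆ A}. Opens contained in A: ∅, {j}, {j, l}.
Taking the union of these: int(A) = {j, l}.
cl(A) = ⋂ {C closed : A ⊆ C}. Closed sets containing A: {h, i, j, k, l}.
Intersecting these: cl(A) = {h, i, j, k, l}.
∂A = cl(A) ∖ int(A) = {h, i, j, k, l} ∖ {j, l} = {h, i, k}.


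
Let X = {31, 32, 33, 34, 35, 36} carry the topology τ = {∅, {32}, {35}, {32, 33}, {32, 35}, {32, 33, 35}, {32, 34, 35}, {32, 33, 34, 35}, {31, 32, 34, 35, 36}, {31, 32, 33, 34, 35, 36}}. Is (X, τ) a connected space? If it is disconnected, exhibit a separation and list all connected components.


(X, τ) is connected.

Find clopen sets (U ∈ τ with X ∖ U ∈ τ):
  U = ∅, X ∖ U = {31, 32, 33, 34, 35, 36} — both open, so U is clopen.
  U = {31, 32, 33, 34, 35, 36}, X ∖ U = ∅ — both open, so U is clopen.
Only trivial clopens (∅ and X) exist, so (X, τ) is connected.
Compute connected components by grouping points that agree on all clopens:
  component: {31, 32, 33, 34, 35, 36}


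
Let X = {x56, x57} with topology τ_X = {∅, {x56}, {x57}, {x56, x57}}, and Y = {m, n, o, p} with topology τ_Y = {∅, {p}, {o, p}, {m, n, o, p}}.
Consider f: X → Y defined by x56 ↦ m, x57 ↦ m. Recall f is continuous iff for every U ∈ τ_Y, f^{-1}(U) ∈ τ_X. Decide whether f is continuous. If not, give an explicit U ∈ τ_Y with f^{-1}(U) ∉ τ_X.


f IS continuous.

Compute f^{-1}(U) for each U ∈ τ_Y:
  U = ∅: f^{-1}(U) = ∅ ∈ τ_X ✓.
  U = {p}: f^{-1}(U) = ∅ ∈ τ_X ✓.
  U = {o, p}: f^{-1}(U) = ∅ ∈ τ_X ✓.
  U = {m, n, o, p}: f^{-1}(U) = {x56, x57} ∈ τ_X ✓.
Every preimage lies in τ_X, so f IS continuous.


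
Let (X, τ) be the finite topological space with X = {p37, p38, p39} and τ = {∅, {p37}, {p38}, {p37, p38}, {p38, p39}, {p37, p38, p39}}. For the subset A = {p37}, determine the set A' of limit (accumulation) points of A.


A' = ∅

For each x ∈ X, list the open sets U ∈ τ with x ∈ U, then check whether U ∩ (A ∖ {x}) ≠ ∅ for every such U.
  x = p37: open {p37} ∋ x has {p37} ∩ (A ∖ {p37}) = ∅, so x is NOT a limit point.
  x = p38: open {p38} ∋ x has {p38} ∩ (A ∖ {p38}) = ∅, so x is NOT a limit point.
  x = p39: open {p38, p39} ∋ x has {p38, p39} ∩ (A ∖ {p39}) = ∅, so x is NOT a limit point.
Collecting: A' = ∅.
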